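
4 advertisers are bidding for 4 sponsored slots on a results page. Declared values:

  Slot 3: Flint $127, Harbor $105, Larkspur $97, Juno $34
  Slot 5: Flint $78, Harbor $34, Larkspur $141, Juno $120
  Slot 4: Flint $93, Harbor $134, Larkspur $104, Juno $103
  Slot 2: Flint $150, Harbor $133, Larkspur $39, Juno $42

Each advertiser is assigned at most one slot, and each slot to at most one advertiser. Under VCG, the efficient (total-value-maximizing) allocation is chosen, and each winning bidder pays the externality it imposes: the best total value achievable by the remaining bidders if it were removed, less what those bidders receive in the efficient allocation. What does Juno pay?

Efficient allocation: Flint→Slot 3 ($127), Harbor→Slot 2 ($133), Larkspur→Slot 5 ($141), Juno→Slot 4 ($103); total welfare W = $504.
Juno receives Slot 4 at value $103, so the others get W − 103 = $401.
Without Juno: best allocation of the remaining 3 bidders over all 4 slots is Flint→Slot 2 ($150), Harbor→Slot 4 ($134), Larkspur→Slot 5 ($141), total $425.
VCG payment = (others' best without Juno) − (others' welfare with Juno) = 425 − 401 = $24.

Juno pays $24.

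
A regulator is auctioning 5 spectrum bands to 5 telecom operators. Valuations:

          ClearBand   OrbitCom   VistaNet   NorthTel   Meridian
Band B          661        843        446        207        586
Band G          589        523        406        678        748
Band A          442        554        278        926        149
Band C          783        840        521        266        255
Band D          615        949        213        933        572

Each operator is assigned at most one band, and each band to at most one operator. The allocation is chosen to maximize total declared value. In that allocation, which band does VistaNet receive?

Optimal: ClearBand→Band C ($783M), OrbitCom→Band D ($949M), VistaNet→Band B ($446M), NorthTel→Band A ($926M), Meridian→Band G ($748M) — total 783+949+446+926+748 = $3852M.
Column-greedy (each band in turn goes to its best remaining operator) gives $3513M, worse by 339.
Swapping Meridian↔ClearBand (Meridian→Band C $255M, ClearBand→Band G $589M) loses 687.
VistaNet's own top band is Band C ($521M), but forcing VistaNet→Band C and reassigning the rest optimally gives only $3805M — worse by 47.

VistaNet receives Band B.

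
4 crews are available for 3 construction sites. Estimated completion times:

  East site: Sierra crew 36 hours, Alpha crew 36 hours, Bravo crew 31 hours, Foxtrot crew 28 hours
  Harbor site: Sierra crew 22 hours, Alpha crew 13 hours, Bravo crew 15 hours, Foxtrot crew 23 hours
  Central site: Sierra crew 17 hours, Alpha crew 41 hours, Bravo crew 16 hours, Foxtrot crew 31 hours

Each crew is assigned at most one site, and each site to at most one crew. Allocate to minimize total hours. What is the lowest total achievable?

Optimal: Foxtrot crew→East site (28 hours), Alpha crew→Harbor site (13 hours), Bravo crew→Central site (16 hours) — total 28+13+16 = 57 hours.
Row-greedy (each crew in turn takes its cheapest remaining site) gives 61 hours, worse by 4.
Next-best assignment: Foxtrot crew→East site, Alpha crew→Harbor site, Sierra crew→Central site = 58 hours.
Swapping Bravo crew↔Foxtrot crew (Bravo crew→East site 31 hours, Foxtrot crew→Central site 31 hours) adds 18.
No other one-to-one assignment undercuts 57 hours.

Min total: 57 hours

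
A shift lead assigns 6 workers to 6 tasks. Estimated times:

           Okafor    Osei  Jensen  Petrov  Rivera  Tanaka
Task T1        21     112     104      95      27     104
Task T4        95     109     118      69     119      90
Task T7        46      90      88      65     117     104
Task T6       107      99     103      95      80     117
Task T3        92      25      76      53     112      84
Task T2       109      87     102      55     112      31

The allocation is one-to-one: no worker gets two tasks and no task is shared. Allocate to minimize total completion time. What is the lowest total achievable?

Optimal: Okafor→Task T7 (46 min), Osei→Task T3 (25 min), Jensen→Task T6 (103 min), Petrov→Task T4 (69 min), Rivera→Task T1 (27 min), Tanaka→Task T2 (31 min) — total 46+25+103+69+27+31 = 301 min.
Min-entry greedy (repeatedly take the single cheapest remaining cell) gives 340 min, worse by 39.
No other one-to-one assignment undercuts 301 min.

Minimum total: 301 min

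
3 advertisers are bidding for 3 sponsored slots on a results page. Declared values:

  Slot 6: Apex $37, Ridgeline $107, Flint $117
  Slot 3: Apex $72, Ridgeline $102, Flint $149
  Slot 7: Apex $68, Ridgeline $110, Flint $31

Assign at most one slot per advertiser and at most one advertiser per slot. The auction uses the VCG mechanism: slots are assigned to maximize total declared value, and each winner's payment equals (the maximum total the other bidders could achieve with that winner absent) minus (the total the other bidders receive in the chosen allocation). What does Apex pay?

Apex pays $3.

Efficient allocation: Apex→Slot 7 ($68), Ridgeline→Slot 6 ($107), Flint→Slot 3 ($149); total welfare W = $324.
Apex receives Slot 7 at value $68, so the others get W − 68 = $256.
Without Apex: best allocation of the remaining 2 bidders over all 3 slots is Ridgeline→Slot 7 ($110), Flint→Slot 3 ($149), total $259.
VCG payment = (others' best without Apex) − (others' welfare with Apex) = 259 − 256 = $3.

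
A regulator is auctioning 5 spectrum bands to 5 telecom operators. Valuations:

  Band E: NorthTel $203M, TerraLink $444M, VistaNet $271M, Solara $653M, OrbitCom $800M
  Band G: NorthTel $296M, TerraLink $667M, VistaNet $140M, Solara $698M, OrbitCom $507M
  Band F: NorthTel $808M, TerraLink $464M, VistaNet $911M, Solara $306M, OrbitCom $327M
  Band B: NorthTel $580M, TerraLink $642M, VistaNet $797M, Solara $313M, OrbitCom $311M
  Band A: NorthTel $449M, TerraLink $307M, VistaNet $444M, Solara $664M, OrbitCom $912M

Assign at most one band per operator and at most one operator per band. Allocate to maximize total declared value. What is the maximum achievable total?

This is the linear assignment problem.
Optimal: NorthTel→Band F ($808M), TerraLink→Band G ($667M), VistaNet→Band B ($797M), Solara→Band E ($653M), OrbitCom→Band A ($912M) — total 808+667+797+653+912 = $3837M.
Max-entry greedy (repeatedly take the single best remaining cell) gives $3366M, worse by 471.
Next-best assignment: NorthTel→Band F, TerraLink→Band G, VistaNet→Band B, Solara→Band A, OrbitCom→Band E = $3736M.

Max total: $3837M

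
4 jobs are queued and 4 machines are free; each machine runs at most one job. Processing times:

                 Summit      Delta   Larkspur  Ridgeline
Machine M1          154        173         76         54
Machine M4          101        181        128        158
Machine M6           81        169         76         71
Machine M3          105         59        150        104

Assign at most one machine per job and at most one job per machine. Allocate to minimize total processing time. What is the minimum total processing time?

Optimal: Summit→Machine M4 (101 min), Delta→Machine M3 (59 min), Larkspur→Machine M6 (76 min), Ridgeline→Machine M1 (54 min) — total 101+59+76+54 = 290 min.
Row-greedy (each job in turn takes its cheapest remaining machine) gives 374 min, worse by 84.
Next-best assignment: Summit→Machine M4, Delta→Machine M3, Larkspur→Machine M1, Ridgeline→Machine M6 = 307 min.

Min total: 290 min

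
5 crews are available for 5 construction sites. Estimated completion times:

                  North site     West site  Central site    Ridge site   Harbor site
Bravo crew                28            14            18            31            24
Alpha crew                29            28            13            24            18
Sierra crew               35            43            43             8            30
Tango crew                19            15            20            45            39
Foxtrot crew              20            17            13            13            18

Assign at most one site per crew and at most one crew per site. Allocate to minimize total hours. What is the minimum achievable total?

Optimal: Bravo crew→West site (14 hours), Alpha crew→Central site (13 hours), Sierra crew→Ridge site (8 hours), Tango crew→North site (19 hours), Foxtrot crew→Harbor site (18 hours) — total 14+13+8+19+18 = 72 hours.
Swapping Tango crew↔Alpha crew (Tango crew→Central site 20 hours, Alpha crew→North site 29 hours) adds 17.

Min total: 72 hours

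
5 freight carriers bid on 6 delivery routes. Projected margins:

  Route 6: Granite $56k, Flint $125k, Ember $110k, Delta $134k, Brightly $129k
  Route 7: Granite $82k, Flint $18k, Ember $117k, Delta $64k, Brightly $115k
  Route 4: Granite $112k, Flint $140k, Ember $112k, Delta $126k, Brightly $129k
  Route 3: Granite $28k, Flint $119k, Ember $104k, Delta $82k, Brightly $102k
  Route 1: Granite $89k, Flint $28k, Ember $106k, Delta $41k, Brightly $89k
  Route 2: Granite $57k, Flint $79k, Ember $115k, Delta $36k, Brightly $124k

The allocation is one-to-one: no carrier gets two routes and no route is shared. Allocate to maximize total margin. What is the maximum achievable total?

Max total: $606k

Optimal: Granite→Route 4 ($112k), Flint→Route 3 ($119k), Ember→Route 7 ($117k), Delta→Route 6 ($134k), Brightly→Route 2 ($124k) — total 112+119+117+134+124 = $606k.
Column-greedy (each route in turn goes to its best remaining carrier) gives $582k, worse by 24.
Next-best assignment: Granite→Route 1, Flint→Route 4, Ember→Route 7, Delta→Route 6, Brightly→Route 2 = $604k.
Swapping Brightly↔Flint (Brightly→Route 3 $102k, Flint→Route 2 $79k) loses 62.
Every other assignment is strictly worse.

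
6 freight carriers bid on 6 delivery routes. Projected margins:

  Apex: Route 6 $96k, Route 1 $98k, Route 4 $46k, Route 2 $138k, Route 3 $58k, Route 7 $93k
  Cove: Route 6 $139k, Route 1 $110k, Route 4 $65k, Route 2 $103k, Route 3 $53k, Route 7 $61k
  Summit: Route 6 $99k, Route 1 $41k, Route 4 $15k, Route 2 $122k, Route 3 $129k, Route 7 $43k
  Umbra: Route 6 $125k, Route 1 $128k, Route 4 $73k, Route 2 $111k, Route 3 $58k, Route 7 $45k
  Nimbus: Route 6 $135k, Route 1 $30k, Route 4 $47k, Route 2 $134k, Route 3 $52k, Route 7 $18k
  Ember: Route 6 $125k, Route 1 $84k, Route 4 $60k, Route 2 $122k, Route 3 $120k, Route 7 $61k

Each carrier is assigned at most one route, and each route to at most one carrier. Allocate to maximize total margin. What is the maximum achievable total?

This is the linear assignment problem.
Optimal: Apex→Route 7 ($93k), Cove→Route 6 ($139k), Summit→Route 3 ($129k), Umbra→Route 1 ($128k), Nimbus→Route 2 ($134k), Ember→Route 4 ($60k) — total 93+139+129+128+134+60 = $683k.
Row-greedy (each carrier in turn takes its best remaining route) gives $642k, worse by 41.
Next-best assignment: Apex→Route 7, Cove→Route 4, Summit→Route 3, Umbra→Route 1, Nimbus→Route 2, Ember→Route 6 = $674k.
No other one-to-one assignment exceeds $683k.

Max total: $683k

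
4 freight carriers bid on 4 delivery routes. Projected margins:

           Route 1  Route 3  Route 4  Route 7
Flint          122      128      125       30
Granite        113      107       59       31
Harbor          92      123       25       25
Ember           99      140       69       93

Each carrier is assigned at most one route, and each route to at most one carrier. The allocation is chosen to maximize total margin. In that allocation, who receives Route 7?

Optimal: Flint→Route 4 ($125k), Granite→Route 1 ($113k), Harbor→Route 3 ($123k), Ember→Route 7 ($93k) — total 125+113+123+93 = $454k.
Row-greedy (each carrier in turn takes its best remaining route) gives $359k, worse by 95.
Swapping Granite↔Ember (Granite→Route 7 $31k, Ember→Route 1 $99k) loses 76.
Ember's own top route is Route 3 ($140k), but forcing Ember→Route 3 and reassigning the rest optimally gives only $403k — worse by 51.

Ember receives Route 7.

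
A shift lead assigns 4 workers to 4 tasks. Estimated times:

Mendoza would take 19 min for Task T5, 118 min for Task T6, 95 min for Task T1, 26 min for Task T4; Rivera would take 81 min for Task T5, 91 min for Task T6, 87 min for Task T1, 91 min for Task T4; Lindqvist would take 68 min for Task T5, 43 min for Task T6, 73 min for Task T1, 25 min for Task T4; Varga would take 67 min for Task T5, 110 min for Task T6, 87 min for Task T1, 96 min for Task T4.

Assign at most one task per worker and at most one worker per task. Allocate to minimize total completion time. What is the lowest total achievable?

Treat this as an assignment problem: match each worker to one task.
Optimal: Mendoza→Task T5 (19 min), Rivera→Task T6 (91 min), Lindqvist→Task T4 (25 min), Varga→Task T1 (87 min) — total 19+91+25+87 = 222 min.
Min-entry greedy (repeatedly take the single cheapest remaining cell) gives 241 min, worse by 19.
No other one-to-one assignment undercuts 222 min.

Min total: 222 min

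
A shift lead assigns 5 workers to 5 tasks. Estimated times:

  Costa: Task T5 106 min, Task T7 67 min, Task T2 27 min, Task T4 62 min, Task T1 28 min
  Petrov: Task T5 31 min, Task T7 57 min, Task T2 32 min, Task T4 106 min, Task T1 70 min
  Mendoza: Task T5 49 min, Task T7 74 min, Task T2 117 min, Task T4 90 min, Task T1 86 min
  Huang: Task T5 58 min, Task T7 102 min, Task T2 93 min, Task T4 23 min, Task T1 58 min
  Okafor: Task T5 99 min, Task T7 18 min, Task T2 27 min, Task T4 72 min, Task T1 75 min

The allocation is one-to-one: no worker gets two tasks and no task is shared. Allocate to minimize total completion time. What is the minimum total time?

Minimum total: 150 min

Optimal: Costa→Task T1 (28 min), Petrov→Task T2 (32 min), Mendoza→Task T5 (49 min), Huang→Task T4 (23 min), Okafor→Task T7 (18 min) — total 28+32+49+23+18 = 150 min.
Next-best assignment: Costa→Task T1, Petrov→Task T5, Mendoza→Task T7, Huang→Task T4, Okafor→Task T2 = 183 min.
Swapping Costa↔Petrov (Costa→Task T2 27 min, Petrov→Task T1 70 min) adds 37.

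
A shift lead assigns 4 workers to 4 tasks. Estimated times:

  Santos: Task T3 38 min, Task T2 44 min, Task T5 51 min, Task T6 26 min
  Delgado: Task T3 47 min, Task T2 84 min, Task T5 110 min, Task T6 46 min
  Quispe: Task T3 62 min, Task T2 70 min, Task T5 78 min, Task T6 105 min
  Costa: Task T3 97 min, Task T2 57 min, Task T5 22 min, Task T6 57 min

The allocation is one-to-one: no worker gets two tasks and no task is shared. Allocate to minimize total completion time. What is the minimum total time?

Optimal: Santos→Task T6 (26 min), Delgado→Task T3 (47 min), Quispe→Task T2 (70 min), Costa→Task T5 (22 min) — total 26+47+70+22 = 165 min.
Next-best assignment: Santos→Task T2, Delgado→Task T6, Quispe→Task T3, Costa→Task T5 = 174 min.

Min total: 165 min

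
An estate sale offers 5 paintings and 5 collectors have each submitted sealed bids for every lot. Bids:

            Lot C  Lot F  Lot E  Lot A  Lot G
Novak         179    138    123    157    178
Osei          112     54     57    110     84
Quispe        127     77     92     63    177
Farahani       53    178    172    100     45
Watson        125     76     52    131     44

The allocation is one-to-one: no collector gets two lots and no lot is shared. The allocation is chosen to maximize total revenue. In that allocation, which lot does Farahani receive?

Farahani receives Lot E.

Optimal: Novak→Lot F ($138), Osei→Lot C ($112), Quispe→Lot G ($177), Farahani→Lot E ($172), Watson→Lot A ($131) — total 138+112+177+172+131 = $730.
Farahani's own top lot is Lot F ($178), but forcing Farahani→Lot F and reassigning the rest optimally gives only $722 — worse by 8.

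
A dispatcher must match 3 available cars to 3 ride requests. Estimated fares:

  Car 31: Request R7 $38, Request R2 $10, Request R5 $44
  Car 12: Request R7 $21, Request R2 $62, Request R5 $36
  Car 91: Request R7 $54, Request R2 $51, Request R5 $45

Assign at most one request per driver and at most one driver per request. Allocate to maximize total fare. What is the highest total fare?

Optimal: Car 31→Request R5 ($44), Car 12→Request R2 ($62), Car 91→Request R7 ($54) — total 44+62+54 = $160.
Next-best assignment: Car 31→Request R7, Car 12→Request R2, Car 91→Request R5 = $145.

Maximum total: $160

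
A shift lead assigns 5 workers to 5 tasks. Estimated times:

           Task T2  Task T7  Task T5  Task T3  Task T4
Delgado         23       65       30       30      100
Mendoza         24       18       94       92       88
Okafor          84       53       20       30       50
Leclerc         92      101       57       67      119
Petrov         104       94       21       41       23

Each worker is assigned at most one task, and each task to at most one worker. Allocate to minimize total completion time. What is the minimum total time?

Minimum total: 151 min

This is a one-to-one assignment (minimum-cost bipartite matching).
Optimal: Delgado→Task T2 (23 min), Mendoza→Task T7 (18 min), Okafor→Task T5 (20 min), Leclerc→Task T3 (67 min), Petrov→Task T4 (23 min) — total 23+18+20+67+23 = 151 min.
Column-greedy (each task in turn goes to its cheapest remaining worker) gives 221 min, worse by 70.
No other one-to-one assignment undercuts 151 min.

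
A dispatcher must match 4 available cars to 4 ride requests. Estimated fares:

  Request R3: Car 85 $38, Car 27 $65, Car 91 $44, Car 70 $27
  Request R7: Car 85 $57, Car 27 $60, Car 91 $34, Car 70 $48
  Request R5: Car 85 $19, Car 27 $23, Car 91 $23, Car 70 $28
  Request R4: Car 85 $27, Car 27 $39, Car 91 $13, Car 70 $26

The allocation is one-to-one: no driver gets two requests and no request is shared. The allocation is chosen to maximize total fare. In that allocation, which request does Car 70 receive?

Treat this as an assignment problem: match each driver to one request.
Optimal: Car 85→Request R7 ($57), Car 27→Request R3 ($65), Car 91→Request R5 ($23), Car 70→Request R4 ($26) — total 57+65+23+26 = $171.
Max-entry greedy (repeatedly take the single best remaining cell) gives $163, worse by 8.
Car 70's own top request is Request R7 ($48), but forcing Car 70→Request R7 and reassigning the rest optimally gives only $163 — worse by 8.

Car 70 receives Request R4.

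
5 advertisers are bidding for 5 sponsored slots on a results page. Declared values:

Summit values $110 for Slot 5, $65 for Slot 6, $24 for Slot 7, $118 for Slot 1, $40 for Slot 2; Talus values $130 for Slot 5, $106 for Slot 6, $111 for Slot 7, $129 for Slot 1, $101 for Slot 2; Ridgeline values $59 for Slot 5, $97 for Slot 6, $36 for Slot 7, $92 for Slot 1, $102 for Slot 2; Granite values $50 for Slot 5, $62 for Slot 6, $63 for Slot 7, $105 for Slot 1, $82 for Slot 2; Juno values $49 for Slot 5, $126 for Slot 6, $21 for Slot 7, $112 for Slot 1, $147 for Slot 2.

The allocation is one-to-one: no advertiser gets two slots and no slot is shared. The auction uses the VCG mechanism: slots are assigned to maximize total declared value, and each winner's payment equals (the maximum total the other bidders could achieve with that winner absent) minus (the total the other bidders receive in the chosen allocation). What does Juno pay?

Juno pays $5.

Efficient allocation: Summit→Slot 5 ($110), Talus→Slot 7 ($111), Ridgeline→Slot 6 ($97), Granite→Slot 1 ($105), Juno→Slot 2 ($147); total welfare W = $570.
Juno receives Slot 2 at value $147, so the others get W − 147 = $423.
Without Juno: best allocation of the remaining 4 bidders over all 5 slots is Summit→Slot 5 ($110), Talus→Slot 7 ($111), Ridgeline→Slot 2 ($102), Granite→Slot 1 ($105), total $428.
VCG payment = (others' best without Juno) − (others' welfare with Juno) = 428 − 423 = $5.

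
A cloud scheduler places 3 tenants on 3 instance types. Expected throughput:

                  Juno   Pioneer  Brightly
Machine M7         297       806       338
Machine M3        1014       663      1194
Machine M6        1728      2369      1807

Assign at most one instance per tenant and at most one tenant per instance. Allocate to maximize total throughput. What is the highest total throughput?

Max total: 3860 ops/s

Treat this as an assignment problem: match each tenant to one instance.
Optimal: Juno→Machine M7 (297 ops/s), Pioneer→Machine M6 (2369 ops/s), Brightly→Machine M3 (1194 ops/s) — total 297+2369+1194 = 3860 ops/s.
Column-greedy (each instance in turn goes to its best remaining tenant) gives 3728 ops/s, worse by 132.
Next-best assignment: Juno→Machine M6, Pioneer→Machine M7, Brightly→Machine M3 = 3728 ops/s.
Every other assignment is strictly worse.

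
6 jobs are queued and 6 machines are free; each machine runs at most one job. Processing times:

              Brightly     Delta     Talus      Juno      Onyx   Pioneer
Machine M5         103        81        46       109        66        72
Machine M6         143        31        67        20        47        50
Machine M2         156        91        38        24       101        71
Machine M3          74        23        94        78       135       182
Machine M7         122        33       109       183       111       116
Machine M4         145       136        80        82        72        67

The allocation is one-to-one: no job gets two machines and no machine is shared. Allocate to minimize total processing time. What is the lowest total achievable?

Optimal: Brightly→Machine M3 (74 min), Delta→Machine M7 (33 min), Talus→Machine M5 (46 min), Juno→Machine M2 (24 min), Onyx→Machine M6 (47 min), Pioneer→Machine M4 (67 min) — total 74+33+46+24+47+67 = 291 min.
Row-greedy (each job in turn takes its cheapest remaining machine) gives 407 min, worse by 116.
Swapping Onyx↔Pioneer (Onyx→Machine M4 72 min, Pioneer→Machine M6 50 min) adds 8.

Minimum total: 291 min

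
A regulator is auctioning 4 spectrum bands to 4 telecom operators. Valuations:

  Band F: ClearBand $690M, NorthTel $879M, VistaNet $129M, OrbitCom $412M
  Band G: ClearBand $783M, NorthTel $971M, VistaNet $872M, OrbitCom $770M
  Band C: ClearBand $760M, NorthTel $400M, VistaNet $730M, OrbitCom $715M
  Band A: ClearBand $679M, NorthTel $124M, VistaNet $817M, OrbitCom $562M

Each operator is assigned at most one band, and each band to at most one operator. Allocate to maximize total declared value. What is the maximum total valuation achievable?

Max total: $3226M

Optimal: ClearBand→Band C ($760M), NorthTel→Band F ($879M), VistaNet→Band A ($817M), OrbitCom→Band G ($770M) — total 760+879+817+770 = $3226M.
Column-greedy (each band in turn goes to its best remaining operator) gives $3073M, worse by 153.
Next-best assignment: ClearBand→Band G, NorthTel→Band F, VistaNet→Band A, OrbitCom→Band C = $3194M.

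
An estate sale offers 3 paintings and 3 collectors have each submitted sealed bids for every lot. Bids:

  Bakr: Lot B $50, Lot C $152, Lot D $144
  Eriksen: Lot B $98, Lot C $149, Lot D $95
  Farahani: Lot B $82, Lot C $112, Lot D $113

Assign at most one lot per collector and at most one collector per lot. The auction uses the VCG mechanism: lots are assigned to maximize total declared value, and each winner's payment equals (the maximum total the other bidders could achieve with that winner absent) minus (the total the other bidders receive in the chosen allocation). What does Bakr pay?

Bakr pays $31.

Efficient allocation: Bakr→Lot D ($144), Eriksen→Lot C ($149), Farahani→Lot B ($82); total welfare W = $375.
Bakr receives Lot D at value $144, so the others get W − 144 = $231.
Without Bakr: best allocation of the remaining 2 bidders over all 3 lots is Eriksen→Lot C ($149), Farahani→Lot D ($113), total $262.
VCG payment = (others' best without Bakr) − (others' welfare with Bakr) = 262 − 231 = $31.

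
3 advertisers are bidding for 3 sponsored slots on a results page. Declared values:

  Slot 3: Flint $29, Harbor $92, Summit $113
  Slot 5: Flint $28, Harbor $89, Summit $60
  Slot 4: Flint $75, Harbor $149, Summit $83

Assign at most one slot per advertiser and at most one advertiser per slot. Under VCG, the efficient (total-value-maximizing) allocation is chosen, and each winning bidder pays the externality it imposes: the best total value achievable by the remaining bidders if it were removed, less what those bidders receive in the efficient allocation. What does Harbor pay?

Harbor pays $47.

Efficient allocation: Flint→Slot 5 ($28), Harbor→Slot 4 ($149), Summit→Slot 3 ($113); total welfare W = $290.
Harbor receives Slot 4 at value $149, so the others get W − 149 = $141.
Without Harbor: best allocation of the remaining 2 bidders over all 3 slots is Flint→Slot 4 ($75), Summit→Slot 3 ($113), total $188.
VCG payment = (others' best without Harbor) − (others' welfare with Harbor) = 188 − 141 = $47.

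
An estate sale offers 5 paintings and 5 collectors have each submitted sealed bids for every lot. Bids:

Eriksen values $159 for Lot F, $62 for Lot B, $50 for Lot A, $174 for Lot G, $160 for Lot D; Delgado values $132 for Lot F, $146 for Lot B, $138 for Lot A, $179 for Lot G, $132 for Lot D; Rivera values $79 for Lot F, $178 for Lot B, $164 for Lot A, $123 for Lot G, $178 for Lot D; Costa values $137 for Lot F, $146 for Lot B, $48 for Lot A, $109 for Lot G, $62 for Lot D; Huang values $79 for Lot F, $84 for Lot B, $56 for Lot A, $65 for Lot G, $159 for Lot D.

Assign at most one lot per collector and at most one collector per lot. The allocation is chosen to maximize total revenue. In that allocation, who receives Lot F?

Eriksen receives Lot F.

Optimal: Eriksen→Lot F ($159), Delgado→Lot G ($179), Rivera→Lot A ($164), Costa→Lot B ($146), Huang→Lot D ($159) — total 159+179+164+146+159 = $807.
Column-greedy (each lot in turn goes to its best remaining collector) gives $743, worse by 64.
Eriksen's own top lot is Lot G ($174), but forcing Eriksen→Lot G and reassigning the rest optimally gives only $786 — worse by 21.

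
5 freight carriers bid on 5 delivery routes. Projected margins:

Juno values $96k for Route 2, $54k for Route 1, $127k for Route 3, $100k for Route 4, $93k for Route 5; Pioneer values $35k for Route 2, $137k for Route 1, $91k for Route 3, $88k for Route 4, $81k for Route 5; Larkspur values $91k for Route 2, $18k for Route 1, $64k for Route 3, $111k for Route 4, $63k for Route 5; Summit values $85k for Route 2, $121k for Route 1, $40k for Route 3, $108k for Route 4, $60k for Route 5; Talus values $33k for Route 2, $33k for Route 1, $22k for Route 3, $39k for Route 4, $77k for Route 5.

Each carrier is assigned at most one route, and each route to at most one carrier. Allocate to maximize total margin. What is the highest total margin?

Maximum total: $540k

This is a one-to-one assignment (maximum-weight bipartite matching).
Optimal: Juno→Route 3 ($127k), Pioneer→Route 1 ($137k), Larkspur→Route 2 ($91k), Summit→Route 4 ($108k), Talus→Route 5 ($77k) — total 127+137+91+108+77 = $540k.
Column-greedy (each route in turn goes to its best remaining carrier) gives $482k, worse by 58.
Next-best assignment: Juno→Route 3, Pioneer→Route 1, Larkspur→Route 4, Summit→Route 2, Talus→Route 5 = $537k.
Swapping Juno↔Talus (Juno→Route 5 $93k, Talus→Route 3 $22k) loses 89.
Checked against all permutations: $540k is optimal.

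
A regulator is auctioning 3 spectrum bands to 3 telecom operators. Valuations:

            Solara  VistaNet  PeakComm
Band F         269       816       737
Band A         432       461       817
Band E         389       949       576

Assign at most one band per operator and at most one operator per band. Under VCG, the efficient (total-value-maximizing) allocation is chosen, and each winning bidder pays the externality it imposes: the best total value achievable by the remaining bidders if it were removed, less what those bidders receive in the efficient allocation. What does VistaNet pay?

VistaNet pays $37M.

Efficient allocation: Solara→Band A ($432M), VistaNet→Band E ($949M), PeakComm→Band F ($737M); total welfare W = $2118M.
VistaNet receives Band E at value $949M, so the others get W − 949 = $1169M.
Without VistaNet: best allocation of the remaining 2 bidders over all 3 bands is Solara→Band E ($389M), PeakComm→Band A ($817M), total $1206M.
VCG payment = (others' best without VistaNet) − (others' welfare with VistaNet) = 1206 − 1169 = $37M.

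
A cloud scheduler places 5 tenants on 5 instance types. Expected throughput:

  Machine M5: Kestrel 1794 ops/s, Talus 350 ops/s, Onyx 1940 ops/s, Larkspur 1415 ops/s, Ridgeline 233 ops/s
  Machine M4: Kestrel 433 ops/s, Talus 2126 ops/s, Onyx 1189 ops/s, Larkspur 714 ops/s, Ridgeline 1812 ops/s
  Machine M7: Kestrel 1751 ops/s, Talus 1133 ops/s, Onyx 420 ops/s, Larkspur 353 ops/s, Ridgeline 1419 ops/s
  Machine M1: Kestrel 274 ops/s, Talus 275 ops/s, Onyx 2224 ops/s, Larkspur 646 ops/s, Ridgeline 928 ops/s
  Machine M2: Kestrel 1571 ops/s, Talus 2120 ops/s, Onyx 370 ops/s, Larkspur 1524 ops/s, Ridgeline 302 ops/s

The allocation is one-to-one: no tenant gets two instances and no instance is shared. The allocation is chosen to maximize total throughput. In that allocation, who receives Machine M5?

Optimal: Kestrel→Machine M7 (1751 ops/s), Talus→Machine M2 (2120 ops/s), Onyx→Machine M1 (2224 ops/s), Larkspur→Machine M5 (1415 ops/s), Ridgeline→Machine M4 (1812 ops/s) — total 1751+2120+2224+1415+1812 = 9322 ops/s.
Max-entry greedy (repeatedly take the single best remaining cell) gives 9087 ops/s, worse by 235.
Swapping Kestrel↔Ridgeline (Kestrel→Machine M4 433 ops/s, Ridgeline→Machine M7 1419 ops/s) loses 1711.
Checked against all permutations: 9322 ops/s is optimal.
Larkspur's own top instance is Machine M2 (1524 ops/s), but forcing Larkspur→Machine M2 and reassigning the rest optimally gives only 9087 ops/s — worse by 235.

Larkspur receives Machine M5.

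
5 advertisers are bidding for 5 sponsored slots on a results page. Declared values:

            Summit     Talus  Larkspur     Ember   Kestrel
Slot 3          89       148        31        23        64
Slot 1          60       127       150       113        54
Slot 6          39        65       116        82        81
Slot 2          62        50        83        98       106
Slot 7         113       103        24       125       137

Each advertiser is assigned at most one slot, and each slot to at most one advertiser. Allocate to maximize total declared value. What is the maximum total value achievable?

Maximum total: $599

Optimal: Summit→Slot 7 ($113), Talus→Slot 3 ($148), Larkspur→Slot 1 ($150), Ember→Slot 6 ($82), Kestrel→Slot 2 ($106) — total 113+148+150+82+106 = $599.
Row-greedy (each advertiser in turn takes its best remaining slot) gives $590, worse by 9.
Swapping Kestrel↔Talus (Kestrel→Slot 3 $64, Talus→Slot 2 $50) loses 140.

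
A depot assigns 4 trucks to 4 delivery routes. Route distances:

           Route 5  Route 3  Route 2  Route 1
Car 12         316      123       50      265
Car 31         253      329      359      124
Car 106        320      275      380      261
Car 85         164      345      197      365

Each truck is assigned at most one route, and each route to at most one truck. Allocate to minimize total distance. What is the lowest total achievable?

Min total: 613 km

Optimal: Car 12→Route 2 (50 km), Car 31→Route 1 (124 km), Car 106→Route 3 (275 km), Car 85→Route 5 (164 km) — total 50+124+275+164 = 613 km.
Column-greedy (each route in turn goes to its cheapest remaining truck) gives 907 km, worse by 294.
Next-best assignment: Car 12→Route 3, Car 31→Route 1, Car 106→Route 5, Car 85→Route 2 = 764 km.
Swapping Car 12↔Car 106 (Car 12→Route 3 123 km, Car 106→Route 2 380 km) adds 178.
Checked against all permutations: 613 km is optimal.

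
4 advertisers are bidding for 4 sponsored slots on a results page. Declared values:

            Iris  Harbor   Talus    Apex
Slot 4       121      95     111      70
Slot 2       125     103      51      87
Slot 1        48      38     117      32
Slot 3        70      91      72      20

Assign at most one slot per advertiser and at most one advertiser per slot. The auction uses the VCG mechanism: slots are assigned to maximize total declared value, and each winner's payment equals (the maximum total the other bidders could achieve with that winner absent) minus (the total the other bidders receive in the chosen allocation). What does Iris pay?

Efficient allocation: Iris→Slot 4 ($121), Harbor→Slot 3 ($91), Talus→Slot 1 ($117), Apex→Slot 2 ($87); total welfare W = $416.
Iris receives Slot 4 at value $121, so the others get W − 121 = $295.
Without Iris: best allocation of the remaining 3 bidders over all 4 slots is Harbor→Slot 4 ($95), Talus→Slot 1 ($117), Apex→Slot 2 ($87), total $299.
VCG payment = (others' best without Iris) − (others' welfare with Iris) = 299 − 295 = $4.

Iris pays $4.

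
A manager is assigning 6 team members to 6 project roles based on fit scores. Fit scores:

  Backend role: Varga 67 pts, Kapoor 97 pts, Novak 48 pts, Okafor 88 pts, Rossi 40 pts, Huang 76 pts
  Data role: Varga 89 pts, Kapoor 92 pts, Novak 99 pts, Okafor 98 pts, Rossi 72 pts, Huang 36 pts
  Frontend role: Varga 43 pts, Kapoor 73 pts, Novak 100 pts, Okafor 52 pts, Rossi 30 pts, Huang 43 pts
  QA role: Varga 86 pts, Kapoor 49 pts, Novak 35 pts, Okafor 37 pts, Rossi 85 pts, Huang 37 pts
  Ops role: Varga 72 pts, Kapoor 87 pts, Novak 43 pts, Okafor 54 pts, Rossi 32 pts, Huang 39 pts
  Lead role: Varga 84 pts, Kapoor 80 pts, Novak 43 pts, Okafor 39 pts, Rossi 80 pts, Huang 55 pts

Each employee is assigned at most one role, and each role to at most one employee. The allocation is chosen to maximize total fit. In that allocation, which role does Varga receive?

Optimal: Varga→Lead role (84 pts), Kapoor→Ops role (87 pts), Novak→Frontend role (100 pts), Okafor→Data role (98 pts), Rossi→QA role (85 pts), Huang→Backend role (76 pts) — total 84+87+100+98+85+76 = 530 pts.
Column-greedy (each role in turn goes to its best remaining employee) gives 453 pts, worse by 77.
Every other assignment is strictly worse.
Varga's own top role is Data role (89 pts), but forcing Varga→Data role and reassigning the rest optimally gives only 504 pts — worse by 26.

Varga receives Lead role.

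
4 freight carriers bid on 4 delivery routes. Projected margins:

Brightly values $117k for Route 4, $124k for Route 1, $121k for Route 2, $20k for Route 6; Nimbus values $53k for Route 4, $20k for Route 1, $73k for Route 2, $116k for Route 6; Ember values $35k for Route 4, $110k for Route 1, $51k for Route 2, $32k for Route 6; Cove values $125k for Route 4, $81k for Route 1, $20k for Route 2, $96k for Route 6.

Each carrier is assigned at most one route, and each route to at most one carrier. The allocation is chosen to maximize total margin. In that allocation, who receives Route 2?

Optimal: Brightly→Route 2 ($121k), Nimbus→Route 6 ($116k), Ember→Route 1 ($110k), Cove→Route 4 ($125k) — total 121+116+110+125 = $472k.
Column-greedy (each route in turn goes to its best remaining carrier) gives $354k, worse by 118.
Brightly's own top route is Route 1 ($124k), but forcing Brightly→Route 1 and reassigning the rest optimally gives only $416k — worse by 56.

Brightly receives Route 2.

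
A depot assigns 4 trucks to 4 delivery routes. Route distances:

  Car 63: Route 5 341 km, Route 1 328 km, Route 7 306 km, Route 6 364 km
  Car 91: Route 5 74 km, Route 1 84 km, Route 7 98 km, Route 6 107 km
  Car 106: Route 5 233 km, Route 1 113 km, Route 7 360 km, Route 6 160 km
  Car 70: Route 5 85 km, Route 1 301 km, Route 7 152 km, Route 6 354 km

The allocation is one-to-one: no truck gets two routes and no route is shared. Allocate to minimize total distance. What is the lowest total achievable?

This is a one-to-one assignment (minimum-cost bipartite matching).
Optimal: Car 63→Route 7 (306 km), Car 91→Route 6 (107 km), Car 106→Route 1 (113 km), Car 70→Route 5 (85 km) — total 306+107+113+85 = 611 km.
Min-entry greedy (repeatedly take the single cheapest remaining cell) gives 703 km, worse by 92.

Min total: 611 km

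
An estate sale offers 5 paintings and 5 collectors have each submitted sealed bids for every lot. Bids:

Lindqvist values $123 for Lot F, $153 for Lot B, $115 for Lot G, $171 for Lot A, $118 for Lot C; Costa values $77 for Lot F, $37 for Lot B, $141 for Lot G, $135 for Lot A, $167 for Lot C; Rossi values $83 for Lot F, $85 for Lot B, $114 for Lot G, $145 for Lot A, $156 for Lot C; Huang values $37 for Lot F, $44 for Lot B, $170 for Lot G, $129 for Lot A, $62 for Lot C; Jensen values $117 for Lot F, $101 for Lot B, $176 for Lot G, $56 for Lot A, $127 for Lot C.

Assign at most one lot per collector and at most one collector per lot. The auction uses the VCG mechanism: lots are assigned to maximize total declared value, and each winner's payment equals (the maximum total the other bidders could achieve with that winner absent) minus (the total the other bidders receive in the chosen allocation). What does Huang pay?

Huang pays $59.

Efficient allocation: Lindqvist→Lot B ($153), Costa→Lot C ($167), Rossi→Lot A ($145), Huang→Lot G ($170), Jensen→Lot F ($117); total welfare W = $752.
Huang receives Lot G at value $170, so the others get W − 170 = $582.
Without Huang: best allocation of the remaining 4 bidders over all 5 lots is Lindqvist→Lot B ($153), Costa→Lot C ($167), Rossi→Lot A ($145), Jensen→Lot G ($176), total $641.
VCG payment = (others' best without Huang) − (others' welfare with Huang) = 641 − 582 = $59.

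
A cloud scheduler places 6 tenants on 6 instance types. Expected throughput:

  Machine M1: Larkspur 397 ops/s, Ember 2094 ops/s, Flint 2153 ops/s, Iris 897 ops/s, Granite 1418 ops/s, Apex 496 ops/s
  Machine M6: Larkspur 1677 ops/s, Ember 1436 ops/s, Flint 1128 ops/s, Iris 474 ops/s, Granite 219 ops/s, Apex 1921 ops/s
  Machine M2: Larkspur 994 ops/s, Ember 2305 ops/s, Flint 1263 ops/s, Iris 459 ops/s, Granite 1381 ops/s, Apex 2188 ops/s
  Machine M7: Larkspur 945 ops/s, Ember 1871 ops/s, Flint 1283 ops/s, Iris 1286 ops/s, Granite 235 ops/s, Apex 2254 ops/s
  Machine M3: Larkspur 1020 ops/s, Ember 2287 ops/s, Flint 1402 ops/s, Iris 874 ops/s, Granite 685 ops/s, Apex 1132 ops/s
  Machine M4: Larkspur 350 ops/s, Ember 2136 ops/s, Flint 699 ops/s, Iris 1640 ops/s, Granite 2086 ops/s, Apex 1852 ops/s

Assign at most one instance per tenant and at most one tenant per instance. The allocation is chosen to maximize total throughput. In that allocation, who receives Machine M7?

Optimal: Larkspur→Machine M6 (1677 ops/s), Ember→Machine M3 (2287 ops/s), Flint→Machine M1 (2153 ops/s), Iris→Machine M7 (1286 ops/s), Granite→Machine M4 (2086 ops/s), Apex→Machine M2 (2188 ops/s) — total 1677+2287+2153+1286+2086+2188 = 11677 ops/s.
Column-greedy (each instance in turn goes to its best remaining tenant) gives 10771 ops/s, worse by 906.
Swapping Iris↔Granite (Iris→Machine M4 1640 ops/s, Granite→Machine M7 235 ops/s) loses 1497.
Checked against all permutations: 11677 ops/s is optimal.
Iris's own top instance is Machine M4 (1640 ops/s), but forcing Iris→Machine M4 and reassigning the rest optimally gives only 11392 ops/s — worse by 285.

Iris receives Machine M7.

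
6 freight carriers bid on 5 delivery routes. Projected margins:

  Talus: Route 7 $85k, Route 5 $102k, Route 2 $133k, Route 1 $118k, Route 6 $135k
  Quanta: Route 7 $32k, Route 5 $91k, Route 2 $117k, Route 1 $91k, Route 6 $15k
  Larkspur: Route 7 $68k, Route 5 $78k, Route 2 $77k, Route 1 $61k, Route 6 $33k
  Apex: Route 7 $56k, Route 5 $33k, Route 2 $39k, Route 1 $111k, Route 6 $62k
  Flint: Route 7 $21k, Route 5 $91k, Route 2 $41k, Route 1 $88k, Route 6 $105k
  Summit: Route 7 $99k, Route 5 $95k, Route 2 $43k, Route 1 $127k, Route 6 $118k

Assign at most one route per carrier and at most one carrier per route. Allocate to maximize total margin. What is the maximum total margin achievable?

Max total: $553k

Optimal: Summit→Route 7 ($99k), Flint→Route 5 ($91k), Quanta→Route 2 ($117k), Apex→Route 1 ($111k), Talus→Route 6 ($135k) — total 99+91+117+111+135 = $553k.
Row-greedy (each carrier in turn takes its best remaining route) gives $462k, worse by 91.
No other one-to-one assignment exceeds $553k.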